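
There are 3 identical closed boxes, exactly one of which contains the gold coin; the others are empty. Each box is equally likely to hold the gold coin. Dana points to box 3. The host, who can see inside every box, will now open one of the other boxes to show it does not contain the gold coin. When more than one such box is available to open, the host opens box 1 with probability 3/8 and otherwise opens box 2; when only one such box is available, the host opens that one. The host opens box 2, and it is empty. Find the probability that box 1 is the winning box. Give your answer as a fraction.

Apply Bayes' rule, conditioning on where the gold coin actually is.
If it is in box 1 (prior 1/3): only box 2 is available, probability 1; weight (1/3)·1 = 1/3.
If it is in box 2 (prior 1/3): the host opened box 2, so this case is ruled out; weight (1/3)·0 = 0.
If it is in box 3 (prior 1/3): box 1 is available but not opened, probability 5/8; weight (1/3)·(5/8) = 5/24.
The weights sum to 13/24.
So P(the gold coin in box 1 | the host opened box 2) = (1/3) / (13/24) = 8/13.

8/13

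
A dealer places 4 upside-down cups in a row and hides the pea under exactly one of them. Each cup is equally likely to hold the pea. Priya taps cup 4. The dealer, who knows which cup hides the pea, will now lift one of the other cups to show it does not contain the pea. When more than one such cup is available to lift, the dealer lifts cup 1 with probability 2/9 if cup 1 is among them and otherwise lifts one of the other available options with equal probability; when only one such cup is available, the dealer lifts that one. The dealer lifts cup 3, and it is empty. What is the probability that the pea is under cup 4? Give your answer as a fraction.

Consider each possible location of the pea in turn.
If it is under cup 1 (prior 1/4): cup 1 holds the prize so is unavailable; the dealer chooses uniformly among the 2 others, probability 1/2; weight (1/4)·(1/2) = 1/8.
If it is under cup 2 (prior 1/4): cup 1 is available but not opened, probability 7/9; weight (1/4)·(7/9) = 7/36.
If it is under cup 3 (prior 1/4): the dealer opened cup 3, so this case is ruled out; weight (1/4)·0 = 0.
If it is under cup 4 (prior 1/4): cup 1 is available but not opened; cup 3 gets probability (1 − 2/9)/2 = 7/18; weight (1/4)·(7/18) = 7/72.
The weights sum to 5/12.
So P(the pea under cup 4 | the dealer opened cup 3) = (7/72) / (5/12) = 7/30.

7/30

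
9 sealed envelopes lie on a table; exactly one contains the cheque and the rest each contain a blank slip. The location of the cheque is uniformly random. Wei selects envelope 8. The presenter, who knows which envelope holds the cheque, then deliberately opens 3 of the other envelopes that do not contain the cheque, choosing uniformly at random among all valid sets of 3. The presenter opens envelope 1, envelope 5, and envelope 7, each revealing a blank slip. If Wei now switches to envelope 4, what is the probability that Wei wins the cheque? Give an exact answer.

8/45

Apply Bayes' rule, conditioning on where the cheque actually is.
If it is in any of envelopes 1, 5, and 7 (prior 1/9 each): that envelope was opened and seen not to hold the prize — ruled out; weight (1/9)·0 = 0 each.
If it is in any of envelopes 2, 3, 4, 6, and 9 (prior 1/9 each): the presenter has 35 equally likely choices, so probability 1/35; weight (1/9)·(1/35) = 1/315 each.
If it is in envelope 8 (prior 1/9): the presenter has 56 equally likely choices, so probability 1/56; weight (1/9)·(1/56) = 1/504.
The weights sum to 1/56.
So P(the cheque in envelope 4 | the presenter opened envelope 1, envelope 5, and envelope 7) = (1/315) / (1/56) = 8/45.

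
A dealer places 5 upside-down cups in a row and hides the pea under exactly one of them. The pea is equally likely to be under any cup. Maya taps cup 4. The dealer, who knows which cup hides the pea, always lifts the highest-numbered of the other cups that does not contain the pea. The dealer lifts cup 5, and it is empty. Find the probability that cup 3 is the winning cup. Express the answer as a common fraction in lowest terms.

Apply Bayes' rule, conditioning on where the pea actually is.
If it is under any of cups 1, 2, 3, and 4 (prior 1/5 each): cup 5 is the highest-numbered option available, probability 1; weight (1/5)·1 = 1/5 each.
If it is under cup 5 (prior 1/5): the dealer opened cup 5, so this case is ruled out; weight (1/5)·0 = 0.
The weights sum to 4/5.
So P(the pea under cup 3 | the dealer opened cup 5) = (1/5) / (4/5) = 1/4.

1/4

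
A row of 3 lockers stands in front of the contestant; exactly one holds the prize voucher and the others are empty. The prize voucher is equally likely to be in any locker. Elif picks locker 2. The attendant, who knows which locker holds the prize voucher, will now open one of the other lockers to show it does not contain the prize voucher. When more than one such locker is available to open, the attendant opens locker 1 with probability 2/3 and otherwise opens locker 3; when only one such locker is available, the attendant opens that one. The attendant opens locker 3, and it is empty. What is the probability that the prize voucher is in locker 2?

1/4

Consider each possible location of the prize voucher in turn.
If it is in locker 1 (prior 1/3): only locker 3 is available, probability 1; weight (1/3)·1 = 1/3.
If it is in locker 2 (prior 1/3): locker 1 is available but not opened, probability 1/3; weight (1/3)·(1/3) = 1/9.
If it is in locker 3 (prior 1/3): the attendant opened locker 3, so this case is ruled out; weight (1/3)·0 = 0.
The weights sum to 4/9.
So P(the prize voucher in locker 2 | the attendant opened locker 3) = (1/9) / (4/9) = 1/4.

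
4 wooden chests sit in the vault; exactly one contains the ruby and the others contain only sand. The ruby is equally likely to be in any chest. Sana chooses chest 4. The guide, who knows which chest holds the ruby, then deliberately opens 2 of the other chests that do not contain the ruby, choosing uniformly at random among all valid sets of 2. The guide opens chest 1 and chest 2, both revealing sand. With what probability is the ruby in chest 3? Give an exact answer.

Condition on the true location of the ruby.
If it is in either of chests 1 and 2 (prior 1/4 each): that chest was opened and seen not to hold the prize — ruled out; weight (1/4)·0 = 0 each.
If it is in chest 3 (prior 1/4): the guide has no choice, probability 1; weight (1/4)·1 = 1/4.
If it is in chest 4 (prior 1/4): the guide has 3 equally likely choices, so probability 1/3; weight (1/4)·(1/3) = 1/12.
The weights sum to 1/3.
So P(the ruby in chest 3 | the guide opened chest 1 and chest 2) = (1/4) / (1/3) = 3/4.

3/4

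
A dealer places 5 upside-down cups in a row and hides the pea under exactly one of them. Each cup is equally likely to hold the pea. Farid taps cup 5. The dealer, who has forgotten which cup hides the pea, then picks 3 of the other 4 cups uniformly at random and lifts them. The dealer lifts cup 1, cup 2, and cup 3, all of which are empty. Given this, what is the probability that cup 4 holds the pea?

1/2

Because the dealer chose which cups to lift without knowing where the pea is, the choice is independent of the prize location. Learning that none of the 3 opened cups holds the pea simply rules out those 3 locations and leaves the remaining 2 cups still equally likely by symmetry.
So P(the pea under cup 4) = 1/2.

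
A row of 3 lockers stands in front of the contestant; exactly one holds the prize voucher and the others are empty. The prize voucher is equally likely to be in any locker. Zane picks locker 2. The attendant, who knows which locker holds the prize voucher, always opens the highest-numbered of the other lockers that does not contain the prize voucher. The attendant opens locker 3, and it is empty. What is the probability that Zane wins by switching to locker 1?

1/2

Apply Bayes' rule, conditioning on where the prize voucher actually is.
If it is in either of lockers 1 and 2 (prior 1/3 each): locker 3 is the highest-numbered option available, probability 1; weight (1/3)·1 = 1/3 each.
If it is in locker 3 (prior 1/3): the attendant opened locker 3, so this case is ruled out; weight (1/3)·0 = 0.
The weights sum to 2/3.
So P(the prize voucher in locker 1 | the attendant opened locker 3) = (1/3) / (2/3) = 1/2.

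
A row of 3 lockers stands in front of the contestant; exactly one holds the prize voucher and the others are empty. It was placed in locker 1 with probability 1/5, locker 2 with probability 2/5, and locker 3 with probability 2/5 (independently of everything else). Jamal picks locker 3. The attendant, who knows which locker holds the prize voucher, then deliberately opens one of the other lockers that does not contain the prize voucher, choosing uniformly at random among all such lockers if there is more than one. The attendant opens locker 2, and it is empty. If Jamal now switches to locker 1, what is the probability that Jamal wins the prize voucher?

1/2

Apply Bayes' rule, conditioning on where the prize voucher actually is.
If it is in locker 1 (prior 1/5): the attendant has no choice, probability 1; weight (1/5)·1 = 1/5.
If it is in locker 2 (prior 2/5): the attendant opened locker 2, so this case is ruled out; weight (2/5)·0 = 0.
If it is in locker 3 (prior 2/5): the attendant has 2 equally likely choices, so probability 1/2; weight (2/5)·(1/2) = 1/5.
The weights sum to 2/5.
So P(the prize voucher in locker 1 | the attendant opened locker 2) = (1/5) / (2/5) = 1/2.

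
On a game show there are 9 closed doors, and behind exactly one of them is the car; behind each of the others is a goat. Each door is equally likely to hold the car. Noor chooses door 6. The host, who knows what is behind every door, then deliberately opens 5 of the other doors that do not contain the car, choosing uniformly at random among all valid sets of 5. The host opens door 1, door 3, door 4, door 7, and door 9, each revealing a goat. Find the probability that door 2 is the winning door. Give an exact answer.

Condition on the true location of the car.
If it is behind any of doors 1, 3, 4, 7, and 9 (prior 1/9 each): that door was opened and seen not to hold the prize — ruled out; weight (1/9)·0 = 0 each.
If it is behind any of doors 2, 5, and 8 (prior 1/9 each): the host has 21 equally likely choices, so probability 1/21; weight (1/9)·(1/21) = 1/189 each.
If it is behind door 6 (prior 1/9): the host has 56 equally likely choices, so probability 1/56; weight (1/9)·(1/56) = 1/504.
The weights sum to 1/56.
So P(the car behind door 2 | the host opened door 1, door 3, door 4, door 7, and door 9) = (1/189) / (1/56) = 8/27.

8/27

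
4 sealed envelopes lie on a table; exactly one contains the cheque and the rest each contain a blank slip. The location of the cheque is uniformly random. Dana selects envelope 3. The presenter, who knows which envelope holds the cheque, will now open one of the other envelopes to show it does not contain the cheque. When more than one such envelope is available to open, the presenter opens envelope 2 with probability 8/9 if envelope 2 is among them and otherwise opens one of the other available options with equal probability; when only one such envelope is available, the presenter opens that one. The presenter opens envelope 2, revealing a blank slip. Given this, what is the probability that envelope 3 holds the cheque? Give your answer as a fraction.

1/3

Apply Bayes' rule, conditioning on where the cheque actually is.
If it is in any of envelopes 1, 3, and 4 (prior 1/4 each): envelope 2 is available, opened with probability 8/9; weight (1/4)·(8/9) = 2/9 each.
If it is in envelope 2 (prior 1/4): the presenter opened envelope 2, so this case is ruled out; weight (1/4)·0 = 0.
The weights sum to 2/3.
So P(the cheque in envelope 3 | the presenter opened envelope 2) = (2/9) / (2/3) = 1/3.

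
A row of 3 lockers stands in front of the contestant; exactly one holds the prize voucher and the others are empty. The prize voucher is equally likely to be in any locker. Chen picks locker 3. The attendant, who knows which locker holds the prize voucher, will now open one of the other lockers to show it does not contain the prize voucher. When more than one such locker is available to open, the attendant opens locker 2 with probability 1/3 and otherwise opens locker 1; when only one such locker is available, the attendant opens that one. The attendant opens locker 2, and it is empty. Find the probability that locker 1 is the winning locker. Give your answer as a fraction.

Condition on the true location of the prize voucher.
If it is in locker 1 (prior 1/3): only locker 2 is available, probability 1; weight (1/3)·1 = 1/3.
If it is in locker 2 (prior 1/3): the attendant opened locker 2, so this case is ruled out; weight (1/3)·0 = 0.
If it is in locker 3 (prior 1/3): locker 2 is available, opened with probability 1/3; weight (1/3)·(1/3) = 1/9.
The weights sum to 4/9.
So P(the prize voucher in locker 1 | the attendant opened locker 2) = (1/3) / (4/9) = 3/4.

3/4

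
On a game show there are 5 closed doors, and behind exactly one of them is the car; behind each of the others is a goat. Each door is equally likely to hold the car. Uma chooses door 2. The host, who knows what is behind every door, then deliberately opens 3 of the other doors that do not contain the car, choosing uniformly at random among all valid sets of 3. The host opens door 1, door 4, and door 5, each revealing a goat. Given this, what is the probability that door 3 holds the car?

Condition on the true location of the car.
If it is behind any of doors 1, 4, and 5 (prior 1/5 each): that door was opened and seen not to hold the prize — ruled out; weight (1/5)·0 = 0 each.
If it is behind door 2 (prior 1/5): the host has 4 equally likely choices, so probability 1/4; weight (1/5)·(1/4) = 1/20.
If it is behind door 3 (prior 1/5): the host has no choice, probability 1; weight (1/5)·1 = 1/5.
The weights sum to 1/4.
So P(the car behind door 3 | the host opened door 1, door 4, and door 5) = (1/5) / (1/4) = 4/5.

4/5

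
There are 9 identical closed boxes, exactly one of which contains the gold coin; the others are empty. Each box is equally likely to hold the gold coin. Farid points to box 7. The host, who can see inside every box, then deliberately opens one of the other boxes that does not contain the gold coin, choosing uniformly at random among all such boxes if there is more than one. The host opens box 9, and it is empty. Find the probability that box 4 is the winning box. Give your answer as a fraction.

8/63

Condition on the true location of the gold coin.
If it is in any of boxes 1, 2, 3, 4, 5, 6, and 8 (prior 1/9 each): the host has 7 equally likely choices, so probability 1/7; weight (1/9)·(1/7) = 1/63 each.
If it is in box 7 (prior 1/9): the host has 8 equally likely choices, so probability 1/8; weight (1/9)·(1/8) = 1/72.
If it is in box 9 (prior 1/9): the host opened box 9, so this case is ruled out; weight (1/9)·0 = 0.
The weights sum to 1/8.
So P(the gold coin in box 4 | the host opened box 9) = (1/63) / (1/8) = 8/63.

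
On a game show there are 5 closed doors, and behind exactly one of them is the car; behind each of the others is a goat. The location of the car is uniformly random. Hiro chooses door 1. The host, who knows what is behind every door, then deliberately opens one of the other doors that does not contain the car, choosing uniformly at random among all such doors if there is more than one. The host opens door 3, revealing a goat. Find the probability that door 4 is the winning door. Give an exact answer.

4/15

Apply Bayes' rule, conditioning on where the car actually is.
If it is behind door 1 (prior 1/5): the host has 4 equally likely choices, so probability 1/4; weight (1/5)·(1/4) = 1/20.
If it is behind any of doors 2, 4, and 5 (prior 1/5 each): the host has 3 equally likely choices, so probability 1/3; weight (1/5)·(1/3) = 1/15 each.
If it is behind door 3 (prior 1/5): the host opened door 3, so this case is ruled out; weight (1/5)·0 = 0.
The weights sum to 1/4.
So P(the car behind door 4 | the host opened door 3) = (1/15) / (1/4) = 4/15.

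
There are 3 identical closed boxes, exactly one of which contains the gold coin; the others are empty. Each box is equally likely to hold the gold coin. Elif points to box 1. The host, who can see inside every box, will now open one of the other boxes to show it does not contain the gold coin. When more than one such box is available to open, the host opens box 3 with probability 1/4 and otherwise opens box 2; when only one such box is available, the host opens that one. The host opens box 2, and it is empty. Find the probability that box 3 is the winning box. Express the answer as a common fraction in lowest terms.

Consider each possible location of the gold coin in turn.
If it is in box 1 (prior 1/3): box 3 is available but not opened, probability 3/4; weight (1/3)·(3/4) = 1/4.
If it is in box 2 (prior 1/3): the host opened box 2, so this case is ruled out; weight (1/3)·0 = 0.
If it is in box 3 (prior 1/3): only box 2 is available, probability 1; weight (1/3)·1 = 1/3.
The weights sum to 7/12.
So P(the gold coin in box 3 | the host opened box 2) = (1/3) / (7/12) = 4/7.

4/7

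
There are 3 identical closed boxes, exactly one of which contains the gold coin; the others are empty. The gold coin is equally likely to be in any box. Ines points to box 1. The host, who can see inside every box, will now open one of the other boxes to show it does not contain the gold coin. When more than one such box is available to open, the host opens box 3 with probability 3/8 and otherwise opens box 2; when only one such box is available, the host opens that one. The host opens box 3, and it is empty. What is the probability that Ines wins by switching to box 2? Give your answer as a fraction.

Condition on the true location of the gold coin.
If it is in box 1 (prior 1/3): box 3 is available, opened with probability 3/8; weight (1/3)·(3/8) = 1/8.
If it is in box 2 (prior 1/3): only box 3 is available, probability 1; weight (1/3)·1 = 1/3.
If it is in box 3 (prior 1/3): the host opened box 3, so this case is ruled out; weight (1/3)·0 = 0.
The weights sum to 11/24.
So P(the gold coin in box 2 | the host opened box 3) = (1/3) / (11/24) = 8/11.

8/11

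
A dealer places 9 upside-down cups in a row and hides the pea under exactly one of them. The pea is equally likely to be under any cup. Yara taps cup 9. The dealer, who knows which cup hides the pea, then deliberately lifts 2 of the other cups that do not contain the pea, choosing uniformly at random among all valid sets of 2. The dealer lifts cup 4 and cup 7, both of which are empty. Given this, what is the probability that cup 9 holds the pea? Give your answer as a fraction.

1/9

Consider each possible location of the pea in turn.
If it is under any of cups 1, 2, 3, 5, 6, and 8 (prior 1/9 each): the dealer has 21 equally likely choices, so probability 1/21; weight (1/9)·(1/21) = 1/189 each.
If it is under either of cups 4 and 7 (prior 1/9 each): that cup was opened and seen not to hold the prize — ruled out; weight (1/9)·0 = 0 each.
If it is under cup 9 (prior 1/9): the dealer has 28 equally likely choices, so probability 1/28; weight (1/9)·(1/28) = 1/252.
The weights sum to 1/28.
So P(the pea under cup 9 | the dealer opened cup 4 and cup 7) = (1/252) / (1/28) = 1/9.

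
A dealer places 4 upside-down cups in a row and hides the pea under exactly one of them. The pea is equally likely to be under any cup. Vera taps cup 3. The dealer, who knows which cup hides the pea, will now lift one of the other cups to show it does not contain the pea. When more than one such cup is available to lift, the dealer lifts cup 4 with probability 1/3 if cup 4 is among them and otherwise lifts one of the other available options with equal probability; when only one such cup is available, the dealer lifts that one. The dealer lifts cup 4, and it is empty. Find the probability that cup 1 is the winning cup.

Consider each possible location of the pea in turn.
If it is under any of cups 1, 2, and 3 (prior 1/4 each): cup 4 is available, opened with probability 1/3; weight (1/4)·(1/3) = 1/12 each.
If it is under cup 4 (prior 1/4): the dealer opened cup 4, so this case is ruled out; weight (1/4)·0 = 0.
The weights sum to 1/4.
So P(the pea under cup 1 | the dealer opened cup 4) = (1/12) / (1/4) = 1/3.

1/3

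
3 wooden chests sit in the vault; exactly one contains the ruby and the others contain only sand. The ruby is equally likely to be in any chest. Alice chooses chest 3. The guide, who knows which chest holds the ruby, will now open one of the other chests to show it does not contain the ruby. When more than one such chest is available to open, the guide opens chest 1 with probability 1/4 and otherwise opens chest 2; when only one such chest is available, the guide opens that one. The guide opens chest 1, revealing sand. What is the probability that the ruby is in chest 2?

4/5

Apply Bayes' rule, conditioning on where the ruby actually is.
If it is in chest 1 (prior 1/3): the guide opened chest 1, so this case is ruled out; weight (1/3)·0 = 0.
If it is in chest 2 (prior 1/3): only chest 1 is available, probability 1; weight (1/3)·1 = 1/3.
If it is in chest 3 (prior 1/3): chest 1 is available, opened with probability 1/4; weight (1/3)·(1/4) = 1/12.
The weights sum to 5/12.
So P(the ruby in chest 2 | the guide opened chest 1) = (1/3) / (5/12) = 4/5.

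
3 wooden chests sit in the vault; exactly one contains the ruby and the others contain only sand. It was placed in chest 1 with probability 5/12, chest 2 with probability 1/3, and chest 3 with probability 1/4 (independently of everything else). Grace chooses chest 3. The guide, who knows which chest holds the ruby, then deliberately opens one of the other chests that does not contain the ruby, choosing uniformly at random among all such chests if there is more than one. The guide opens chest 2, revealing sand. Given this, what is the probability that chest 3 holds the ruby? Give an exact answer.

Consider each possible location of the ruby in turn.
If it is in chest 1 (prior 5/12): the guide has no choice, probability 1; weight (5/12)·1 = 5/12.
If it is in chest 2 (prior 1/3): the guide opened chest 2, so this case is ruled out; weight (1/3)·0 = 0.
If it is in chest 3 (prior 1/4): the guide has 2 equally likely choices, so probability 1/2; weight (1/4)·(1/2) = 1/8.
The weights sum to 13/24.
So P(the ruby in chest 3 | the guide opened chest 2) = (1/8) / (13/24) = 3/13.

3/13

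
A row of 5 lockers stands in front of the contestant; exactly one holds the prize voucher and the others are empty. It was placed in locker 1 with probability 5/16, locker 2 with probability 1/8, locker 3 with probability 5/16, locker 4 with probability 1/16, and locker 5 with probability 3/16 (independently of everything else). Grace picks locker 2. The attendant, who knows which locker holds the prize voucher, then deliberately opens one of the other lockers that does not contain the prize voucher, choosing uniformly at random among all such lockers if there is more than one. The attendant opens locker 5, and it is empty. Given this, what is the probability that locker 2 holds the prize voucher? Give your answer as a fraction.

Apply Bayes' rule, conditioning on where the prize voucher actually is.
If it is in either of lockers 1 and 3 (prior 5/16 each): the attendant has 3 equally likely choices, so probability 1/3; weight (5/16)·(1/3) = 5/48 each.
If it is in locker 2 (prior 1/8): the attendant has 4 equally likely choices, so probability 1/4; weight (1/8)·(1/4) = 1/32.
If it is in locker 4 (prior 1/16): the attendant has 3 equally likely choices, so probability 1/3; weight (1/16)·(1/3) = 1/48.
If it is in locker 5 (prior 3/16): the attendant opened locker 5, so this case is ruled out; weight (3/16)·0 = 0.
The weights sum to 25/96.
So P(the prize voucher in locker 2 | the attendant opened locker 5) = (1/32) / (25/96) = 3/25.

3/25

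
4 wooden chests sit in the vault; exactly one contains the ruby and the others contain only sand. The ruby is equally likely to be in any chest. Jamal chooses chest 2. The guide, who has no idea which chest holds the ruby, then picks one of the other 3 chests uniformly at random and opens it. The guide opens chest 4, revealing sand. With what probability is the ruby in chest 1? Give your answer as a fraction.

1/3

Condition on the true location of the ruby.
If it is in any of chests 1, 2, and 3 (prior 1/4 each): the guide picks chest 4 with probability 1/3 regardless, and it is not the prize; weight (1/4)·(1/3) = 1/12 each.
If it is in chest 4 (prior 1/4): the guide opened chest 4, so this case is ruled out; weight (1/4)·0 = 0.
The weights sum to 1/4.
So P(the ruby in chest 1 | the guide opened chest 4) = (1/12) / (1/4) = 1/3.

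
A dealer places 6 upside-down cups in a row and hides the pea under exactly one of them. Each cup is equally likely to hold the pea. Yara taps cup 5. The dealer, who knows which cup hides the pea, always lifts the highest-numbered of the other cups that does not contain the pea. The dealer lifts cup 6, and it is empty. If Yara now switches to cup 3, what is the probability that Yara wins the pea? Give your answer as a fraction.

Condition on the true location of the pea.
If it is under any of cups 1, 2, 3, 4, and 5 (prior 1/6 each): cup 6 is the highest-numbered option available, probability 1; weight (1/6)·1 = 1/6 each.
If it is under cup 6 (prior 1/6): the dealer opened cup 6, so this case is ruled out; weight (1/6)·0 = 0.
The weights sum to 5/6.
So P(the pea under cup 3 | the dealer opened cup 6) = (1/6) / (5/6) = 1/5.

1/5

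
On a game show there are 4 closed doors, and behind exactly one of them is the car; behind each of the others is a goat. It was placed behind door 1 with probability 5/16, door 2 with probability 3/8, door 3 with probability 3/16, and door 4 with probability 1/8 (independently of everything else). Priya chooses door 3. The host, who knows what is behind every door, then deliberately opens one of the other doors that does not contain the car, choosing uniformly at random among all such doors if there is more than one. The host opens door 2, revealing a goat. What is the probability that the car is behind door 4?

Apply Bayes' rule, conditioning on where the car actually is.
If it is behind door 1 (prior 5/16): the host has 2 equally likely choices, so probability 1/2; weight (5/16)·(1/2) = 5/32.
If it is behind door 2 (prior 3/8): the host opened door 2, so this case is ruled out; weight (3/8)·0 = 0.
If it is behind door 3 (prior 3/16): the host has 3 equally likely choices, so probability 1/3; weight (3/16)·(1/3) = 1/16.
If it is behind door 4 (prior 1/8): the host has 2 equally likely choices, so probability 1/2; weight (1/8)·(1/2) = 1/16.
The weights sum to 9/32.
So P(the car behind door 4 | the host opened door 2) = (1/16) / (9/32) = 2/9.

2/9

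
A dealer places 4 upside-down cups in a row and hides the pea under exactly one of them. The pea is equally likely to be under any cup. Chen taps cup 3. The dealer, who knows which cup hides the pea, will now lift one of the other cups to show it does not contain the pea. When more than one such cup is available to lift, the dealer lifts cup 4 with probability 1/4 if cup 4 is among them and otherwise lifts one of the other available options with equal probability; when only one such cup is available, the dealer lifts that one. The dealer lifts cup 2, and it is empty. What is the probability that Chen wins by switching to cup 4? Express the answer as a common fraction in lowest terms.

4/13

Condition on the true location of the pea.
If it is under cup 1 (prior 1/4): cup 4 is available but not opened, probability 3/4; weight (1/4)·(3/4) = 3/16.
If it is under cup 2 (prior 1/4): the dealer opened cup 2, so this case is ruled out; weight (1/4)·0 = 0.
If it is under cup 3 (prior 1/4): cup 4 is available but not opened; cup 2 gets probability (1 − 1/4)/2 = 3/8; weight (1/4)·(3/8) = 3/32.
If it is under cup 4 (prior 1/4): cup 4 holds the prize so is unavailable; the dealer chooses uniformly among the 2 others, probability 1/2; weight (1/4)·(1/2) = 1/8.
The weights sum to 13/32.
So P(the pea under cup 4 | the dealer opened cup 2) = (1/8) / (13/32) = 4/13.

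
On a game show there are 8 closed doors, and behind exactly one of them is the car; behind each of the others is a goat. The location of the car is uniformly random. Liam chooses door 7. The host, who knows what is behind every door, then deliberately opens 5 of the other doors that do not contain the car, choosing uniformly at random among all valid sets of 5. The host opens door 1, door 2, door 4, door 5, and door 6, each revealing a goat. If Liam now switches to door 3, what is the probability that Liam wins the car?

7/16

Consider each possible location of the car in turn.
If it is behind any of doors 1, 2, 4, 5, and 6 (prior 1/8 each): that door was opened and seen not to hold the prize — ruled out; weight (1/8)·0 = 0 each.
If it is behind either of doors 3 and 8 (prior 1/8 each): the host has 6 equally likely choices, so probability 1/6; weight (1/8)·(1/6) = 1/48 each.
If it is behind door 7 (prior 1/8): the host has 21 equally likely choices, so probability 1/21; weight (1/8)·(1/21) = 1/168.
The weights sum to 1/21.
So P(the car behind door 3 | the host opened door 1, door 2, door 4, door 5, and door 6) = (1/48) / (1/21) = 7/16.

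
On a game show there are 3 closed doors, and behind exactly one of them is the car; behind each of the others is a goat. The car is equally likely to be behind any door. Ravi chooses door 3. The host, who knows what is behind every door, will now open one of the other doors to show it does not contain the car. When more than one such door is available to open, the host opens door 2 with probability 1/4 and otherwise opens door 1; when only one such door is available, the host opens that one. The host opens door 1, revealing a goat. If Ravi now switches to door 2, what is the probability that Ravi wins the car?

Apply Bayes' rule, conditioning on where the car actually is.
If it is behind door 1 (prior 1/3): the host opened door 1, so this case is ruled out; weight (1/3)·0 = 0.
If it is behind door 2 (prior 1/3): only door 1 is available, probability 1; weight (1/3)·1 = 1/3.
If it is behind door 3 (prior 1/3): door 2 is available but not opened, probability 3/4; weight (1/3)·(3/4) = 1/4.
The weights sum to 7/12.
So P(the car behind door 2 | the host opened door 1) = (1/3) / (7/12) = 4/7.

4/7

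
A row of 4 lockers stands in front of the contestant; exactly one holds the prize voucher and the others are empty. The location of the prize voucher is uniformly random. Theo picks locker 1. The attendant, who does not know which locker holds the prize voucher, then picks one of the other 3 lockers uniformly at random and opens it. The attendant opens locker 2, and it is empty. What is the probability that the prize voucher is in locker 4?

1/3

Consider each possible location of the prize voucher in turn.
If it is in any of lockers 1, 3, and 4 (prior 1/4 each): the attendant picks locker 2 with probability 1/3 regardless, and it is not the prize; weight (1/4)·(1/3) = 1/12 each.
If it is in locker 2 (prior 1/4): the attendant opened locker 2, so this case is ruled out; weight (1/4)·0 = 0.
The weights sum to 1/4.
So P(the prize voucher in locker 4 | the attendant opened locker 2) = (1/12) / (1/4) = 1/3.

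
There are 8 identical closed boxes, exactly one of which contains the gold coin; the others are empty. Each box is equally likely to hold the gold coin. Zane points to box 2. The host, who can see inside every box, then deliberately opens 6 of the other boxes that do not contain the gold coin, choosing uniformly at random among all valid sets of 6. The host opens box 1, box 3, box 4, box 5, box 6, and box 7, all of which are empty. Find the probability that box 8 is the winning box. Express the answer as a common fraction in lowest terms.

Consider each possible location of the gold coin in turn.
If it is in any of boxes 1, 3, 4, 5, 6, and 7 (prior 1/8 each): that box was opened and seen not to hold the prize — ruled out; weight (1/8)·0 = 0 each.
If it is in box 2 (prior 1/8): the host has 7 equally likely choices, so probability 1/7; weight (1/8)·(1/7) = 1/56.
If it is in box 8 (prior 1/8): the host has no choice, probability 1; weight (1/8)·1 = 1/8.
The weights sum to 1/7.
So P(the gold coin in box 8 | the host opened box 1, box 3, box 4, box 5, box 6, and box 7) = (1/8) / (1/7) = 7/8.

7/8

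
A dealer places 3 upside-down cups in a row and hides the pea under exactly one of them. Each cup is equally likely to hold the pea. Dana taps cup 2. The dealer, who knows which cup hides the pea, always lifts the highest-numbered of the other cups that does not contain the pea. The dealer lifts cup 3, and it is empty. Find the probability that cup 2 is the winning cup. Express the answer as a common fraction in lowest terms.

1/2

Consider each possible location of the pea in turn.
If it is under either of cups 1 and 2 (prior 1/3 each): cup 3 is the highest-numbered option available, probability 1; weight (1/3)·1 = 1/3 each.
If it is under cup 3 (prior 1/3): the dealer opened cup 3, so this case is ruled out; weight (1/3)·0 = 0.
The weights sum to 2/3.
So P(the pea under cup 2 | the dealer opened cup 3) = (1/3) / (2/3) = 1/2.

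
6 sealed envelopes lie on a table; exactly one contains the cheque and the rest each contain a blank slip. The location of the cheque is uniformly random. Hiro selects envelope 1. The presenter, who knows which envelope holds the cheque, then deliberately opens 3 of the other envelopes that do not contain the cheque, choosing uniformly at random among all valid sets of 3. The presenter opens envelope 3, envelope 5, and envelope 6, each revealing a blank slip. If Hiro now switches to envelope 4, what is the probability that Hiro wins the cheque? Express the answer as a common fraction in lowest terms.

Condition on the true location of the cheque.
If it is in envelope 1 (prior 1/6): the presenter has 10 equally likely choices, so probability 1/10; weight (1/6)·(1/10) = 1/60.
If it is in either of envelopes 2 and 4 (prior 1/6 each): the presenter has 4 equally likely choices, so probability 1/4; weight (1/6)·(1/4) = 1/24 each.
If it is in any of envelopes 3, 5, and 6 (prior 1/6 each): that envelope was opened and seen not to hold the prize — ruled out; weight (1/6)·0 = 0 each.
The weights sum to 1/10.
So P(the cheque in envelope 4 | the presenter opened envelope 3, envelope 5, and envelope 6) = (1/24) / (1/10) = 5/12.

5/12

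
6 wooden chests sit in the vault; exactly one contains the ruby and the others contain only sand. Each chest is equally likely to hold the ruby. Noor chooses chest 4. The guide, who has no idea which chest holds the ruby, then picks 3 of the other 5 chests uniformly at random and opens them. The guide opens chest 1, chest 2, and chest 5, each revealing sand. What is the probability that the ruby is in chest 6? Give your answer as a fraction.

Apply Bayes' rule, conditioning on where the ruby actually is.
If it is in any of chests 1, 2, and 5 (prior 1/6 each): that chest was opened and seen not to hold the prize — ruled out; weight (1/6)·0 = 0 each.
If it is in any of chests 3, 4, and 6 (prior 1/6 each): the guide picks exactly this set with probability 1/10 regardless, and none is the prize; weight (1/6)·(1/10) = 1/60 each.
The weights sum to 1/20.
So P(the ruby in chest 6 | the guide opened chest 1, chest 2, and chest 5) = (1/60) / (1/20) = 1/3.

1/3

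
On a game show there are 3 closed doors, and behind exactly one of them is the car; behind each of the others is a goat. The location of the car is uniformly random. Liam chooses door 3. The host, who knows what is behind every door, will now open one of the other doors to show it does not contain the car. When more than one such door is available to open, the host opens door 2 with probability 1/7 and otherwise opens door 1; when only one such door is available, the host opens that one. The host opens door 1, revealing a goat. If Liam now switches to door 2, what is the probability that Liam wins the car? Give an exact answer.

7/13

Apply Bayes' rule, conditioning on where the car actually is.
If it is behind door 1 (prior 1/3): the host opened door 1, so this case is ruled out; weight (1/3)·0 = 0.
If it is behind door 2 (prior 1/3): only door 1 is available, probability 1; weight (1/3)·1 = 1/3.
If it is behind door 3 (prior 1/3): door 2 is available but not opened, probability 6/7; weight (1/3)·(6/7) = 2/7.
The weights sum to 13/21.
So P(the car behind door 2 | the host opened door 1) = (1/3) / (13/21) = 7/13.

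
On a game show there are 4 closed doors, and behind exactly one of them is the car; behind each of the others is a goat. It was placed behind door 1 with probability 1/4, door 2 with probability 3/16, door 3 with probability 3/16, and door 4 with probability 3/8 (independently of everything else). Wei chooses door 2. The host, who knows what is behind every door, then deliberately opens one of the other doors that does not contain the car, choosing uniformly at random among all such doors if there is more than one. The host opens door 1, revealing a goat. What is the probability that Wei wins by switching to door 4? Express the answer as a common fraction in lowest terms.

Condition on the true location of the car.
If it is behind door 1 (prior 1/4): the host opened door 1, so this case is ruled out; weight (1/4)·0 = 0.
If it is behind door 2 (prior 3/16): the host has 3 equally likely choices, so probability 1/3; weight (3/16)·(1/3) = 1/16.
If it is behind door 3 (prior 3/16): the host has 2 equally likely choices, so probability 1/2; weight (3/16)·(1/2) = 3/32.
If it is behind door 4 (prior 3/8): the host has 2 equally likely choices, so probability 1/2; weight (3/8)·(1/2) = 3/16.
The weights sum to 11/32.
So P(the car behind door 4 | the host opened door 1) = (3/16) / (11/32) = 6/11.

6/11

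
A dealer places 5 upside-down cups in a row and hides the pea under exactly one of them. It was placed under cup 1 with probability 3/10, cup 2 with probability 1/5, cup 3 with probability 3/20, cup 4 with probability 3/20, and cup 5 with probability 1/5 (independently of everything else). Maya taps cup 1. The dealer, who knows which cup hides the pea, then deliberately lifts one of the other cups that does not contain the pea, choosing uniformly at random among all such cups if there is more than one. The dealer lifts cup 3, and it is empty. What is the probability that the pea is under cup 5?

8/31

Apply Bayes' rule, conditioning on where the pea actually is.
If it is under cup 1 (prior 3/10): the dealer has 4 equally likely choices, so probability 1/4; weight (3/10)·(1/4) = 3/40.
If it is under either of cups 2 and 5 (prior 1/5 each): the dealer has 3 equally likely choices, so probability 1/3; weight (1/5)·(1/3) = 1/15 each.
If it is under cup 3 (prior 3/20): the dealer opened cup 3, so this case is ruled out; weight (3/20)·0 = 0.
If it is under cup 4 (prior 3/20): the dealer has 3 equally likely choices, so probability 1/3; weight (3/20)·(1/3) = 1/20.
The weights sum to 31/120.
So P(the pea under cup 5 | the dealer opened cup 3) = (1/15) / (31/120) = 8/31.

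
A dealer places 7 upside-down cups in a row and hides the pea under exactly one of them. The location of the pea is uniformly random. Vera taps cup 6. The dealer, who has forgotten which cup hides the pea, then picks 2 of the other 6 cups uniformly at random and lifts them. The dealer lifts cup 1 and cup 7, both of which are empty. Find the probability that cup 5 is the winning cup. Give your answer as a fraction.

Because the dealer chose which cups to lift without knowing where the pea is, the choice is independent of the prize location. Learning that none of the 2 opened cups holds the pea simply rules out those 2 locations and leaves the remaining 5 cups still equally likely by symmetry.
So P(the pea under cup 5) = 1/5.

1/5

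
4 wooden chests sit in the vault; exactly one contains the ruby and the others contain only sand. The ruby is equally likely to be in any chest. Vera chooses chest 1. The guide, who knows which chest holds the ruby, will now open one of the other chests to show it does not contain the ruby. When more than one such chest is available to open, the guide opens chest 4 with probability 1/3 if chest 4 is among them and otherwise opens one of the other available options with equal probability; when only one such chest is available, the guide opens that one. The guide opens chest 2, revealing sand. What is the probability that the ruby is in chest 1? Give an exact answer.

2/9

Condition on the true location of the ruby.
If it is in chest 1 (prior 1/4): chest 4 is available but not opened; chest 2 gets probability (1 − 1/3)/2 = 1/3; weight (1/4)·(1/3) = 1/12.
If it is in chest 2 (prior 1/4): the guide opened chest 2, so this case is ruled out; weight (1/4)·0 = 0.
If it is in chest 3 (prior 1/4): chest 4 is available but not opened, probability 2/3; weight (1/4)·(2/3) = 1/6.
If it is in chest 4 (prior 1/4): chest 4 holds the prize so is unavailable; the guide chooses uniformly among the 2 others, probability 1/2; weight (1/4)·(1/2) = 1/8.
The weights sum to 3/8.
So P(the ruby in chest 1 | the guide opened chest 2) = (1/12) / (3/8) = 2/9.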